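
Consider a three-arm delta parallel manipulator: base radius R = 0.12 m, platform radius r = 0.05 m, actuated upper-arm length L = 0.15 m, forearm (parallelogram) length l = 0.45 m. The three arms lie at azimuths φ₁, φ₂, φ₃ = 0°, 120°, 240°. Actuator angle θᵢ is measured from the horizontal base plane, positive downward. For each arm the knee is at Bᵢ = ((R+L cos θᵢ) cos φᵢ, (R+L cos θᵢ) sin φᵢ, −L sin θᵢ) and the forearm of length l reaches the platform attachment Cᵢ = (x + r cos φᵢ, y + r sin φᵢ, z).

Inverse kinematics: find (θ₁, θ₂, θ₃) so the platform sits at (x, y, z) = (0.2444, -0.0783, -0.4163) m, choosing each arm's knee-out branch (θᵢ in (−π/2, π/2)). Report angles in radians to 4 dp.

φ1=0.0° → target in arm frame (0.2444, -0.0783)
  A cos θ + B sin θ = C:  -0.1744·cos θ + -0.4163·sin θ = -0.0995
  γ=atan2(-0.4163,-0.1744)=-1.9675;  ψ=arccos(-0.2205)=1.7931;  θ1=γ+ψ≈-0.1744
φ2=120.0° → target in arm frame (-0.1900, -0.1725)
  e−x'=0.2600;  (l²−L²−(e−x')²−y'²−z²)/2L = -0.3022
  γ=atan2(-0.4163,0.2600)=-1.0125;  ψ=arccos(-0.6158)=2.2341;  θ2=γ+ψ≈1.2216
arm 3 (φ=240.0°): x'=-0.0544, y'=0.2508
  A=0.1244, B=-0.4163, C=(l²−L²−A²−y'²−z²)/(2L)=-0.2389
  θ3 = atan2(B,A) + arccos(C/0.4345) = 0.8726

θ₁ = -0.1744, θ₂ = 1.2216, θ₃ = 0.8726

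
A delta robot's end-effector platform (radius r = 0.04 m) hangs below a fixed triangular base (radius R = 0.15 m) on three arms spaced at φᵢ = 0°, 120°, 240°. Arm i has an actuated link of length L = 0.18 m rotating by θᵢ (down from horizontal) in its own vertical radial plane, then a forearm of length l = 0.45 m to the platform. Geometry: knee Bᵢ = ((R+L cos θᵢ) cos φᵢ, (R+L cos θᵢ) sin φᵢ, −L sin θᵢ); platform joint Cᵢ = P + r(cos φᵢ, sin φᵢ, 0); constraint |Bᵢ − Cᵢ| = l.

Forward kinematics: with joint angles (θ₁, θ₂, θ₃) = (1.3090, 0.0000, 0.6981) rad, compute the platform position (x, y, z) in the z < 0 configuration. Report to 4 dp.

(-0.2039, 0.1055, -0.4217)

arm 1 at φ=0.0°: (R−r)+L cos θ1 = 0.1566;  centre 1 = (0.1566, 0.0000, -0.1739)
centre 2 = (0.2900·cos120.0°, 0.2900·sin120.0°, 0.0000) = (-0.1450, 0.2511, 0.0000)
φ3=240.0°: virtual centre (-0.1239, -0.2147, -0.1157), radius l
|centre ₂|²−|centre ₁|² = 0.0294;  |centre ₃|²−|centre ₁|² = 0.0201
[-0.6032 0.5023 0.3477]·P = 0.0294;  [-0.5611 -0.4294 0.1163]·P = 0.0201
Cramer: x(z) = -0.0420+0.3841z;  y(z) = 0.0080-0.2310z
into |P−centre ₁|² = l²: 1.2009z² + 0.1915z + -0.1328 = 0;  Δ = 0.6745;  z = -0.4217 or 0.2622 → z<0 root = -0.4217
x = -0.2039, y = 0.1055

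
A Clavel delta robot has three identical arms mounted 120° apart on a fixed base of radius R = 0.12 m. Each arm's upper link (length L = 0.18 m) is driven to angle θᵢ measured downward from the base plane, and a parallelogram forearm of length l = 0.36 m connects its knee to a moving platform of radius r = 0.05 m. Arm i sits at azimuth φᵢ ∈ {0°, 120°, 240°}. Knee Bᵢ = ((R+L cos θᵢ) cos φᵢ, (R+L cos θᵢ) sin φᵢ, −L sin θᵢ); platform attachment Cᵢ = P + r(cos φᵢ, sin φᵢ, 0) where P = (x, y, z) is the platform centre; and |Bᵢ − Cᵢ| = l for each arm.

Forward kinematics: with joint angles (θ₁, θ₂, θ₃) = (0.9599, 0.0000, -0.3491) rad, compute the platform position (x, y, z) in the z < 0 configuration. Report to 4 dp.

φ1=0.0°: virtual centre (0.1732, 0.0000, -0.1474), radius l
φ2=120.0°: virtual centre (-0.1250, 0.2165, 0.0000), radius l
φ3=240.0°: virtual centre (-0.1196, -0.2071, 0.0616), radius l
|S₂|²−|S₁|² = 0.0107;  |S₃|²−|S₁|² = 0.0092
plane₁₂: -0.5965x+0.4330y+0.2949z = 0.0107
Cramer: x(z) = -0.0169+0.6055z;  y(z) = 0.0016+0.1531z
sphere 1 gives Az²+Bz+C=0 with A=1.3901, B=0.0651, C=-0.0717;  B²−4AC=0.4030;  roots -0.2518, 0.2049;  negative root z = -0.2518
x = -0.1693, y = -0.0370

(-0.1693, -0.0370, -0.2518)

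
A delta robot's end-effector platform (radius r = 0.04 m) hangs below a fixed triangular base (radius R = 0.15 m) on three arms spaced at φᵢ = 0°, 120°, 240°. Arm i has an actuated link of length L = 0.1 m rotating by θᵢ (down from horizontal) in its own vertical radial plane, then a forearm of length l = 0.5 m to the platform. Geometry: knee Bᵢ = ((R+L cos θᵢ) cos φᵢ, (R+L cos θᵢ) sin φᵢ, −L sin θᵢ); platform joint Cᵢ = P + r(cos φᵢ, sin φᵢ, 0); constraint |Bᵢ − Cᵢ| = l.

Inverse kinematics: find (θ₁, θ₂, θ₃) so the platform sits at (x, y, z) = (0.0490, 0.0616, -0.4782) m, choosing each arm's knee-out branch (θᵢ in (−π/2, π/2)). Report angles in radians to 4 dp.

θ₁ = 0.0874, θ₂ = 0.1745, θ₃ = 0.6110

arm 1 (φ=0.0°): x'=0.0490, y'=0.0616
  A=0.0610, B=-0.4782, C=(l²−L²−A²−y'²−z²)/(2L)=0.0190
  θ1 = atan2(B,A) + arccos(C/0.4821) = 0.0874
arm 2 (φ=120.0°): x'=0.0288, y'=-0.0732
  A cos θ + B sin θ = C:  0.0812·cos θ + -0.4782·sin θ = -0.0031
  θ2 = atan2(B,A) + arccos(C/0.4850) = 0.1745
φ3=240.0° → target in arm frame (-0.0778, 0.0116)
  A cos θ + B sin θ = C:  0.1878·cos θ + -0.4782·sin θ = -0.1205
  γ=atan2(-0.4782,0.1878)=-1.1965;  ψ=arccos(-0.2345)=1.8075;  θ3=γ+ψ≈0.6110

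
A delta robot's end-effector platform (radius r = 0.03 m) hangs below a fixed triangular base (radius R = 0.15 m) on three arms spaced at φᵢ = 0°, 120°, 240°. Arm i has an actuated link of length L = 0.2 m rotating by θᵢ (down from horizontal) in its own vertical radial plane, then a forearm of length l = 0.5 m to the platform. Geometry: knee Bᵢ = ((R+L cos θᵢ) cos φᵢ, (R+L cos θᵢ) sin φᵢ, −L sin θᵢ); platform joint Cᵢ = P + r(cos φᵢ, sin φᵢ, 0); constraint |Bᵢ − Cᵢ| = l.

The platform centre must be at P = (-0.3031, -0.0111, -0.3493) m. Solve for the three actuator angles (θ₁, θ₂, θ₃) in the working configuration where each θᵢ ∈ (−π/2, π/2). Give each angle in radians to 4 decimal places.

θ₁ = 1.3090, θ₂ = -0.1748, θ₃ = -0.2619

arm 1 (φ=0.0°): x'=-0.3031, y'=-0.0111
  A=0.4231, B=-0.3493, C=(l²−L²−A²−y'²−z²)/(2L)=-0.2279
  θ1 = atan2(B,A) + arccos(C/0.5487) = 1.3090
φ2=120.0° → target in arm frame (0.1419, 0.2680)
  A=-0.0219, B=-0.3493, C=(l²−L²−A²−y'²−z²)/(2L)=0.0392
  γ=atan2(-0.3493,-0.0219)=-1.6335;  ψ=arccos(0.1119)=1.4587;  θ2=γ+ψ≈-0.1748
arm 3 (φ=240.0°): x'=0.1612, y'=-0.2569
  A=-0.0412, B=-0.3493, C=(l²−L²−A²−y'²−z²)/(2L)=0.0507
  θ3 = atan2(B,A) + arccos(C/0.3517) = -0.2619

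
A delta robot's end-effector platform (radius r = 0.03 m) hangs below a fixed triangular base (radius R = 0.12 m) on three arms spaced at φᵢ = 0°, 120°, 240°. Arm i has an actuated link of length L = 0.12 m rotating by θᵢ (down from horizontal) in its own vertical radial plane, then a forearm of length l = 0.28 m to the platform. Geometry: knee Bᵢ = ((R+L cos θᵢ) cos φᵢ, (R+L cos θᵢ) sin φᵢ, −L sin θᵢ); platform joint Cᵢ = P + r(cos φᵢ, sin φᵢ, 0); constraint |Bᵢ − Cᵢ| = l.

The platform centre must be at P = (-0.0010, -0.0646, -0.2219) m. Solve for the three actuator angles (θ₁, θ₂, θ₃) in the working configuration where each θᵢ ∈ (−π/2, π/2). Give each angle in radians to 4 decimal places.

φ1=0.0° → target in arm frame (-0.0010, -0.0646)
  A=0.0910, B=-0.2219, C=(l²−L²−A²−y'²−z²)/(2L)=0.0096
  √(A²+B²)=0.2398;  θ1 = -1.1816+1.5307 ≈ 0.3491
φ2=120.0° → target in arm frame (-0.0554, 0.0332)
  A=0.1454, B=-0.2219, C=(l²−L²−A²−y'²−z²)/(2L)=-0.0312
  θ2 = atan2(B,A) + arccos(C/0.2653) = 0.6982
arm 3 (φ=240.0°): x'=0.0564, y'=0.0314
  A=0.0336, B=-0.2219, C=(l²−L²−A²−y'²−z²)/(2L)=0.0527
  θ3 = atan2(B,A) + arccos(C/0.2244) = -0.0869

θ₁ = 0.3491, θ₂ = 0.6982, θ₃ = -0.0869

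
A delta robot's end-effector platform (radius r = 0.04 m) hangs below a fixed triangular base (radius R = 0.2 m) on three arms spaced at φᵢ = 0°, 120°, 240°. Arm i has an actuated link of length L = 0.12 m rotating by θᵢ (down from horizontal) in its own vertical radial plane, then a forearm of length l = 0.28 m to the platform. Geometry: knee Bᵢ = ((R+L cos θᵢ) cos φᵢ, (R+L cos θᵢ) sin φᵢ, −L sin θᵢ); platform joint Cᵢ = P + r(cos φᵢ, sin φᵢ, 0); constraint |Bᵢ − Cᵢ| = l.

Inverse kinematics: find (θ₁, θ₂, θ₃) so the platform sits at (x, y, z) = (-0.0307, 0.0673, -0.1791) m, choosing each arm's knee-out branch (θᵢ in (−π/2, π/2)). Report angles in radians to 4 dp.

θ₁ = 0.9602, θ₂ = -0.0877, θ₃ = 1.0474

rotate P by −φ1: (-0.0307, 0.0673, -0.1791)
  A cos θ + B sin θ = C:  0.1907·cos θ + -0.1791·sin θ = -0.0374
  γ=atan2(-0.1791,0.1907)=-0.7540;  ψ=arccos(-0.1429)=1.7142;  θ1=γ+ψ≈0.9602
arm 2 (φ=120.0°): x'=0.0736, y'=-0.0071
  A=0.0864, B=-0.1791, C=(l²−L²−A²−y'²−z²)/(2L)=0.1017
  √(A²+B²)=0.1988;  θ2 = -1.1215+1.0337 ≈ -0.0877
arm 3 (φ=240.0°): x'=-0.0429, y'=-0.0602
  e−x'=0.2029;  (l²−L²−(e−x')²−y'²−z²)/2L = -0.0537
  θ3 = atan2(B,A) + arccos(C/0.2707) = 1.0474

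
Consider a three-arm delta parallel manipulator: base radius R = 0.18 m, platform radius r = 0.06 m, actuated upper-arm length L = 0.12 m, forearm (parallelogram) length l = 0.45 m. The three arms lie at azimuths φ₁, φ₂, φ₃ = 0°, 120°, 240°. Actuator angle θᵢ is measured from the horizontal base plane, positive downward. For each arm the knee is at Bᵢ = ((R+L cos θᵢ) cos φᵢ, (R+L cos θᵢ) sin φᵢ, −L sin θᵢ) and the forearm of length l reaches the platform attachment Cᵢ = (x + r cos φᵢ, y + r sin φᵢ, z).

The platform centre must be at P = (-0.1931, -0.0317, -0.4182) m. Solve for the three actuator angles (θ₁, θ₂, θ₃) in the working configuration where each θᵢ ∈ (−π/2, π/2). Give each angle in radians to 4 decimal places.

θ₁ = 1.3966, θ₂ = 0.3496, θ₃ = 0.0874

arm 1 (φ=0.0°): x'=-0.1931, y'=-0.0317
  e−x'=0.3131;  (l²−L²−(e−x')²−y'²−z²)/2L = -0.3576
  γ=atan2(-0.4182,0.3131)=-0.9281;  ψ=arccos(-0.6845)=2.3248;  θ1=γ+ψ≈1.3966
rotate P by −φ2: (0.0691, 0.1831, -0.4182)
  A cos θ + B sin θ = C:  0.0509·cos θ + -0.4182·sin θ = -0.0954
  γ=atan2(-0.4182,0.0509)=-1.4497;  ψ=arccos(-0.2265)=1.7993;  θ2=γ+ψ≈0.3496
rotate P by −φ3: (0.1240, -0.1514, -0.4182)
  A=-0.0040, B=-0.4182, C=(l²−L²−A²−y'²−z²)/(2L)=-0.0405
  √(A²+B²)=0.4182;  θ3 = -1.5804+1.6678 ≈ 0.0874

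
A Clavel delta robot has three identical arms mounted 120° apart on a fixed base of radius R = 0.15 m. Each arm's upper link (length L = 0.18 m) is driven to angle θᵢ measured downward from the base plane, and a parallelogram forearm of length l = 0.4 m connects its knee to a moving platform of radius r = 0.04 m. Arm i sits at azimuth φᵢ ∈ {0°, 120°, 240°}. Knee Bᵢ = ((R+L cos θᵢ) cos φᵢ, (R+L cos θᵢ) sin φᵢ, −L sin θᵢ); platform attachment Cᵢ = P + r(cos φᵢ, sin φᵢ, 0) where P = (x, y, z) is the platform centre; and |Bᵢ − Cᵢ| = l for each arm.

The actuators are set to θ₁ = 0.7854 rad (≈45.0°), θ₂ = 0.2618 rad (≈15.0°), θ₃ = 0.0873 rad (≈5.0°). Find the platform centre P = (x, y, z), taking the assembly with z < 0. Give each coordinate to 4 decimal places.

(-0.1002, -0.0219, -0.3409)

arm 1 at φ=0.0°: ρ1 = 0.2373;  S1 = (0.2373, 0.0000, -0.1273)
arm 2 at φ=120.0°: ρ2 = 0.2839;  S2 = (-0.1419, 0.2458, -0.0466)
S3 = (0.2893·cos240.0°, 0.2893·sin240.0°, -0.0157) = (-0.1447, -0.2506, -0.0157)
|S₂|²−|S₁|² = 0.0102;  |S₃|²−|S₁|² = 0.0114
linear system: -0.7584x+0.4917y = 0.0102−0.1614z; -0.7639x+-0.5011y = 0.0114−0.2232z
Cramer: x(z) = -0.0142+0.2522z;  y(z) = -0.0011+0.0609z
sphere 1 gives Az²+Bz+C=0 with A=1.0673, B=0.1275, C=-0.0805;  B²−4AC=0.3601;  roots -0.3409, 0.2214;  negative root z = -0.3409
x = -0.1002, y = -0.0219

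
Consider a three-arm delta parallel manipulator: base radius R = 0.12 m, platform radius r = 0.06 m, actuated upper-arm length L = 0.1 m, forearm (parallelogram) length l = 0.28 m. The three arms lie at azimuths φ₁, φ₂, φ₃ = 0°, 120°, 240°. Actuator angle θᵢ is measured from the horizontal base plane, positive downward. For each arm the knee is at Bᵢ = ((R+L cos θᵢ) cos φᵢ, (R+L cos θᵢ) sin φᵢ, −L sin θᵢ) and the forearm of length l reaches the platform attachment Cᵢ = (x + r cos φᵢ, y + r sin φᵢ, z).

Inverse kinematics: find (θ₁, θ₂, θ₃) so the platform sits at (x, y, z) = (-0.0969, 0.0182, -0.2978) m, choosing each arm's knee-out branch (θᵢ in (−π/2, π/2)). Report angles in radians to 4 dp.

rotate P by −φ1: (-0.0969, 0.0182, -0.2978)
  e−x'=0.1569;  (l²−L²−(e−x')²−y'²−z²)/2L = -0.2262
  γ=atan2(-0.2978,0.1569)=-1.0859;  ψ=arccos(-0.6719)=2.3076;  θ1=γ+ψ≈1.2217
arm 2 (φ=120.0°): x'=0.0642, y'=0.0748
  A cos θ + B sin θ = C:  -0.0042·cos θ + -0.2978·sin θ = -0.1295
  γ=atan2(-0.2978,-0.0042)=-1.5849;  ψ=arccos(-0.4348)=2.0206;  θ2=γ+ψ≈0.4357
φ3=240.0° → target in arm frame (0.0327, -0.0930)
  A cos θ + B sin θ = C:  0.0273·cos θ + -0.2978·sin θ = -0.1484
  θ3 = atan2(B,A) + arccos(C/0.2990) = 0.6108

θ₁ = 1.2217, θ₂ = 0.4357, θ₃ = 0.6108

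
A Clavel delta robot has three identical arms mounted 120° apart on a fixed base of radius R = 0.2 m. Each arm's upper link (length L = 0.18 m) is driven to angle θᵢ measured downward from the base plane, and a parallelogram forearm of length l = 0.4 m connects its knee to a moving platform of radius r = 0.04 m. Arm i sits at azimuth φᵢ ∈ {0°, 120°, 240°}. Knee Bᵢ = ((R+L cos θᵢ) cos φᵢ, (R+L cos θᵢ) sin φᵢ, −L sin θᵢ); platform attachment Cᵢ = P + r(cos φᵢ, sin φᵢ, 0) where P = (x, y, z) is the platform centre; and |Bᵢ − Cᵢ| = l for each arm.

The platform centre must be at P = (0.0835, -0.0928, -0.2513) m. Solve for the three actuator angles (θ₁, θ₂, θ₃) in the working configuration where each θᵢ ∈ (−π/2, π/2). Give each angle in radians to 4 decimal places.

θ₁ = -0.2614, θ₂ = 0.9596, θ₃ = 0.0875

rotate P by −φ1: (0.0835, -0.0928, -0.2513)
  e−x'=0.0765;  (l²−L²−(e−x')²−y'²−z²)/2L = 0.1388
  √(A²+B²)=0.2627;  θ1 = -1.2753+1.0139 ≈ -0.2614
rotate P by −φ2: (-0.1221, -0.0259, -0.2513)
  e−x'=0.2821;  (l²−L²−(e−x')²−y'²−z²)/2L = -0.0439
  θ2 = atan2(B,A) + arccos(C/0.3778) = 0.9596
rotate P by −φ3: (0.0386, 0.1187, -0.2513)
  e−x'=0.1214;  (l²−L²−(e−x')²−y'²−z²)/2L = 0.0989
  √(A²+B²)=0.2791;  θ3 = -1.1208+1.2084 ≈ 0.0875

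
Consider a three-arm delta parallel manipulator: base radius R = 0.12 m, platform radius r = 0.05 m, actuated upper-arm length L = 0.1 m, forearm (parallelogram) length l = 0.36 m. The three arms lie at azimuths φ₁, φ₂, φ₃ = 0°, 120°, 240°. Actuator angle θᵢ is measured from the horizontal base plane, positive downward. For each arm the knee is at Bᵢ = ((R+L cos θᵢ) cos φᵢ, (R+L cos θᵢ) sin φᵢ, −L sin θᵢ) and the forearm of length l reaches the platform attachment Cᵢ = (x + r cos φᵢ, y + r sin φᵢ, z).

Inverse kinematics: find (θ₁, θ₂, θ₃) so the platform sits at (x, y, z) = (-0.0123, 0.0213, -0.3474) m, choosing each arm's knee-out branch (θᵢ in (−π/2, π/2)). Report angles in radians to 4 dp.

φ1=0.0° → target in arm frame (-0.0123, 0.0213)
  e−x'=0.0823;  (l²−L²−(e−x')²−y'²−z²)/2L = -0.0416
  √(A²+B²)=0.3570;  θ1 = -1.3382+1.6875 ≈ 0.3493
rotate P by −φ2: (0.0246, 0.0000, -0.3474)
  e−x'=0.0454;  (l²−L²−(e−x')²−y'²−z²)/2L = -0.0157
  γ=atan2(-0.3474,0.0454)=-1.4408;  ψ=arccos(-0.0449)=1.6157;  θ2=γ+ψ≈0.1749
rotate P by −φ3: (-0.0123, -0.0213, -0.3474)
  A=0.0823, B=-0.3474, C=(l²−L²−A²−y'²−z²)/(2L)=-0.0416
  γ=atan2(-0.3474,0.0823)=-1.3382;  ψ=arccos(-0.1164)=1.6875;  θ3=γ+ψ≈0.3493

θ₁ = 0.3493, θ₂ = 0.1749, θ₃ = 0.3493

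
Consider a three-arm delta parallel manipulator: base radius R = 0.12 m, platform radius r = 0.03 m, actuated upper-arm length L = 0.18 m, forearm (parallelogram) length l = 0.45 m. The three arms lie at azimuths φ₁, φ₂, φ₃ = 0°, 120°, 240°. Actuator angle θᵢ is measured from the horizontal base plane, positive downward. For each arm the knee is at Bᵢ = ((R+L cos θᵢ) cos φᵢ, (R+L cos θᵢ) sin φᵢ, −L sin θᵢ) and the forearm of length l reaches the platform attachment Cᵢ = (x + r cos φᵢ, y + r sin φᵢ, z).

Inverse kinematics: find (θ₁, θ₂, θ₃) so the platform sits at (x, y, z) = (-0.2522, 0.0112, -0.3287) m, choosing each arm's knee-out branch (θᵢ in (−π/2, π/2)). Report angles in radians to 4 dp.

θ₁ = 1.1344, θ₂ = -0.2615, θ₃ = -0.1744

rotate P by −φ1: (-0.2522, 0.0112, -0.3287)
  e−x'=0.3422;  (l²−L²−(e−x')²−y'²−z²)/2L = -0.1532
  γ=atan2(-0.3287,0.3422)=-0.7653;  ψ=arccos(-0.3230)=1.8997;  θ1=γ+ψ≈1.1344
arm 2 (φ=120.0°): x'=0.1358, y'=0.2128
  A=-0.0458, B=-0.3287, C=(l²−L²−A²−y'²−z²)/(2L)=0.0407
  θ2 = atan2(B,A) + arccos(C/0.3319) = -0.2615
φ3=240.0° → target in arm frame (0.1164, -0.2240)
  A cos θ + B sin θ = C:  -0.0264·cos θ + -0.3287·sin θ = 0.0311
  θ3 = atan2(B,A) + arccos(C/0.3298) = -0.1744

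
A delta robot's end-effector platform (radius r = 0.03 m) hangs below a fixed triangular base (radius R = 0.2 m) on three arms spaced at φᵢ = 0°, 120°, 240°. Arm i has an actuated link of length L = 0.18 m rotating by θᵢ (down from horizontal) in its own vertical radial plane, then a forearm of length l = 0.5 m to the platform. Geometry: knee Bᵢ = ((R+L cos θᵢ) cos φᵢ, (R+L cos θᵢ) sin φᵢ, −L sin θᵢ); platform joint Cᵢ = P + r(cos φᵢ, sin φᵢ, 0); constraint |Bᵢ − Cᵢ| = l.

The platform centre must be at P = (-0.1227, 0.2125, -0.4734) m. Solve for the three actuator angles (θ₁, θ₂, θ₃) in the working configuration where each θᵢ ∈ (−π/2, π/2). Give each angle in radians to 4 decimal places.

arm 1 (φ=0.0°): x'=-0.1227, y'=0.2125
  e−x'=0.2927;  (l²−L²−(e−x')²−y'²−z²)/2L = -0.3815
  √(A²+B²)=0.5566;  θ1 = -1.0170+2.3260 ≈ 1.3089
φ2=120.0° → target in arm frame (0.2454, 0.0000)
  e−x'=-0.0754;  (l²−L²−(e−x')²−y'²−z²)/2L = -0.0339
  γ=atan2(-0.4734,-0.0754)=-1.7287;  ψ=arccos(-0.0706)=1.6415;  θ2=γ+ψ≈-0.0872
φ3=240.0° → target in arm frame (-0.1227, -0.2125)
  e−x'=0.2927;  (l²−L²−(e−x')²−y'²−z²)/2L = -0.3815
  γ=atan2(-0.4734,0.2927)=-1.0171;  ψ=arccos(-0.6854)=2.3260;  θ3=γ+ψ≈1.3089

θ₁ = 1.3089, θ₂ = -0.0872, θ₃ = 1.3089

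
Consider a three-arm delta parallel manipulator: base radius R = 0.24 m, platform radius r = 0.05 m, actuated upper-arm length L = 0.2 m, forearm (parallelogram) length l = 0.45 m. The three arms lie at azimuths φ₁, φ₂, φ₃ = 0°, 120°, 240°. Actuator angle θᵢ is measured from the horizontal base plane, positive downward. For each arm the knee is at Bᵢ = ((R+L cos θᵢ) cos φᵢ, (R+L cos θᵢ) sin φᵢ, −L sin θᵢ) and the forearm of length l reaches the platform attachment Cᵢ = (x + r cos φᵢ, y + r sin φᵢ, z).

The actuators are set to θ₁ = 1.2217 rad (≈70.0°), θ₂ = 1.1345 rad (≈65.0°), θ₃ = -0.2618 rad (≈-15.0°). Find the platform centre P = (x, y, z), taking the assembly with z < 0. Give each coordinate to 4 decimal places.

(-0.1181, -0.1735, -0.3630)

φ1=0.0°: virtual centre (0.2584, 0.0000, -0.1879), radius l
S2 = (0.2745·cos120.0°, 0.2745·sin120.0°, -0.1813) = (-0.1373, 0.2377, -0.1813)
arm 3 at φ=240.0°: (R−r)+L cos θ3 = 0.3832;  S3 = (-0.1916, -0.3318, 0.0518)
subtract pairs → two planes through P
[-0.7913 0.4755 0.0133]·P = 0.0061;  [-0.9000 -0.6637 0.4794]·P = 0.0474
Cramer: x(z) = -0.0279+0.2484z;  y(z) = -0.0336+0.3854z
quadratic in z: (1.2103)z²+(0.2077)z+(-0.0841)=0, √Δ=0.6709 → z ∈ {-0.3630, 0.1914}; z = -0.3630 (taking z<0)
x = -0.1181, y = -0.1735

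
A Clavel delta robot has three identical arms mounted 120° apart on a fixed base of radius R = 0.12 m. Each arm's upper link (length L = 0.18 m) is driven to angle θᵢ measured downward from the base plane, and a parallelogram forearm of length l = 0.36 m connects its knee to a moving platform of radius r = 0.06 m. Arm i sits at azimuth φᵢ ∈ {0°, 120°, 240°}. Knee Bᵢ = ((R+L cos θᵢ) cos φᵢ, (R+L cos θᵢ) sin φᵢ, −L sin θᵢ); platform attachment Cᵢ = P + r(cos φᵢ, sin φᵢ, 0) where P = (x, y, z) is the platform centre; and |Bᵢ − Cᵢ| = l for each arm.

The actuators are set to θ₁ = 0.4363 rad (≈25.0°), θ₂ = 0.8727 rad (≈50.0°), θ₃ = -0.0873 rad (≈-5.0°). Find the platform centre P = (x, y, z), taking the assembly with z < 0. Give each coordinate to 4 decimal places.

φ1=0.0°: virtual centre (0.2231, 0.0000, -0.0761), radius l
arm 2 at φ=120.0°: (R−r)+L cos θ2 = 0.1757;  S2 = (-0.0878, 0.1522, -0.1379)
S3 = (0.2393·cos240.0°, 0.2393·sin240.0°, 0.0157) = (-0.1197, -0.2073, 0.0157)
eliminate P² terms by subtracting sphere 1 from 2 and 3
linear system: -0.6220x+0.3043y = -0.0057−-0.1237z; -0.6856x+-0.4145y = 0.0019−0.1835z
Cramer: x(z) = 0.0038+0.0098z;  y(z) = -0.0110+0.4265z
sphere 1 gives Az²+Bz+C=0 with A=1.1820, B=0.1385, C=-0.0756;  B²−4AC=0.3765;  roots -0.3181, 0.2010;  negative root z = -0.3181
x = 0.0007, y = -0.1466

(0.0007, -0.1466, -0.3181)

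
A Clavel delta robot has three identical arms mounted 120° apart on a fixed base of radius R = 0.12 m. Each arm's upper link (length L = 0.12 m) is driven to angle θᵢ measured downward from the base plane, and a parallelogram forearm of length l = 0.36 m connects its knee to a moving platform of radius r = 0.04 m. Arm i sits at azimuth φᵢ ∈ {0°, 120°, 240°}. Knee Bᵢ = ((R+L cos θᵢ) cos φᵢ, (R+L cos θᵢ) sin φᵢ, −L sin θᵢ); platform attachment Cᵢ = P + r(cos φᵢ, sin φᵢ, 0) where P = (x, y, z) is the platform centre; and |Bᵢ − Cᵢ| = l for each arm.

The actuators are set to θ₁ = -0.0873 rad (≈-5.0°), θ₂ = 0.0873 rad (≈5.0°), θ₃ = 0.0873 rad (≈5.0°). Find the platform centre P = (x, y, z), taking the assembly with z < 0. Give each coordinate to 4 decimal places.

(0.0211, 0.0000, -0.3022)

arm 1 at φ=0.0°: ρ1 = 0.1995;  O1 = (0.1995, 0.0000, 0.0105)
arm 2 at φ=120.0°: ρ2 = 0.1995;  O2 = (-0.0998, 0.1728, -0.0105)
arm 3 at φ=240.0°: ρ3 = 0.1995;  O3 = (-0.0998, -0.1728, -0.0105)
|O₂|²−|O₁|² = 0.0000;  |O₃|²−|O₁|² = 0.0000
plane₁₂: -0.5986x+0.3456y+-0.0419z = 0.0000
Cramer: x(z) = 0.0000-0.0699z;  y(z) = 0.0000+0.0000z
into |P−O₁|² = l²: 1.0049z² + 0.0070z + -0.0897 = 0;  Δ = 0.3605;  z = -0.3022 or 0.2953 → z<0 root = -0.3022
x = 0.0211, y = 0.0000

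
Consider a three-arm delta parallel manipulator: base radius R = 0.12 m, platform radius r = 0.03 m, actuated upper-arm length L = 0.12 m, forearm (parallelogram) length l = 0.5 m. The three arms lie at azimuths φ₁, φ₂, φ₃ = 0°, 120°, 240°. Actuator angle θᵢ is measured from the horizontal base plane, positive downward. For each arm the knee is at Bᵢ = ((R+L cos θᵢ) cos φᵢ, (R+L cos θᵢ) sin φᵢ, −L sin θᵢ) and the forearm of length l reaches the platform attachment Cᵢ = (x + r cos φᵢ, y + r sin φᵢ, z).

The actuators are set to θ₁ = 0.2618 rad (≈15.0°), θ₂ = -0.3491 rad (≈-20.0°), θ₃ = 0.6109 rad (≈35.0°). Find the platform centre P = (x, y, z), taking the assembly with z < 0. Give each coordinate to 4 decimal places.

φ1=0.0°: virtual centre (0.2059, 0.0000, -0.0311), radius l
arm 2 at φ=120.0°: (R−r)+L cos θ2 = 0.2028;  centre 2 = (-0.1014, 0.1756, 0.0410)
arm 3 at φ=240.0°: (R−r)+L cos θ3 = 0.1883;  centre 3 = (-0.0941, -0.1631, -0.0688)
subtract pairs → two planes through P
[-0.6146 0.3512 0.1442]·P = -0.0006;  [-0.6001 -0.3261 -0.0755]·P = -0.0032
Cramer: x(z) = 0.0032+0.0499z;  y(z) = 0.0039-0.3234z
sphere 1 gives Az²+Bz+C=0 with A=1.1071, B=0.0394, C=-0.2079;  B²−4AC=0.9222;  roots -0.4515, 0.4159;  negative root z = -0.4515
x = -0.0194, y = 0.1499

(-0.0194, 0.1499, -0.4515)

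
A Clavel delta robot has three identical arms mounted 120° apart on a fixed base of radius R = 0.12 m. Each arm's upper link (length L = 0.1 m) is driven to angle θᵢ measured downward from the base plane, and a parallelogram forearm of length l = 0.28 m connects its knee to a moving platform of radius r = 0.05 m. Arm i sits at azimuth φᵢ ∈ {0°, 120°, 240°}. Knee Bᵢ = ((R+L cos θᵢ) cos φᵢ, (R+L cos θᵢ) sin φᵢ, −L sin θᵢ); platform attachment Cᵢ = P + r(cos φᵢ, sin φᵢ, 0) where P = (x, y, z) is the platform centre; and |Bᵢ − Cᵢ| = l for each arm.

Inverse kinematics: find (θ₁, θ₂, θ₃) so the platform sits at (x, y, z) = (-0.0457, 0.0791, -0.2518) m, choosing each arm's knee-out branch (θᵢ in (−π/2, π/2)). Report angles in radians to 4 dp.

arm 1 (φ=0.0°): x'=-0.0457, y'=0.0791
  A=0.1157, B=-0.2518, C=(l²−L²−A²−y'²−z²)/(2L)=-0.0732
  θ1 = atan2(B,A) + arccos(C/0.2771) = 0.6982
arm 2 (φ=120.0°): x'=0.0914, y'=0.0000
  A cos θ + B sin θ = C:  -0.0214·cos θ + -0.2518·sin θ = 0.0227
  √(A²+B²)=0.2527;  θ2 = -1.6554+1.4808 ≈ -0.1746
arm 3 (φ=240.0°): x'=-0.0457, y'=-0.0791
  e−x'=0.1157;  (l²−L²−(e−x')²−y'²−z²)/2L = -0.0732
  γ=atan2(-0.2518,0.1157)=-1.1402;  ψ=arccos(-0.2642)=1.8381;  θ3=γ+ψ≈0.6979

θ₁ = 0.6982, θ₂ = -0.1746, θ₃ = 0.6979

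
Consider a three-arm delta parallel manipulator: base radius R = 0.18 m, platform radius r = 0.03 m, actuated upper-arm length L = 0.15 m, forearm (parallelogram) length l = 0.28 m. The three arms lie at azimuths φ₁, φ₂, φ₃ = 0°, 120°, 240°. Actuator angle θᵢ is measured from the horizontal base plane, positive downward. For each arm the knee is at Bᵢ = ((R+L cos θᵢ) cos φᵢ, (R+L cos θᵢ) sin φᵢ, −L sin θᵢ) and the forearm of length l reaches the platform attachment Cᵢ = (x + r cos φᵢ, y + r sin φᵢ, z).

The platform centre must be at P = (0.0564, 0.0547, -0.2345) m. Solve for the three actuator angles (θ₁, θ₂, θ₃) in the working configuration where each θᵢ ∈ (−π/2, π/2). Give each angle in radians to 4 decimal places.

arm 1 (φ=0.0°): x'=0.0564, y'=0.0547
  e−x'=0.0936;  (l²−L²−(e−x')²−y'²−z²)/2L = -0.0361
  √(A²+B²)=0.2525;  θ1 = -1.1910+1.7144 ≈ 0.5234
φ2=120.0° → target in arm frame (0.0192, -0.0762)
  e−x'=0.1308;  (l²−L²−(e−x')²−y'²−z²)/2L = -0.0734
  θ2 = atan2(B,A) + arccos(C/0.2685) = 0.7857
φ3=240.0° → target in arm frame (-0.0756, 0.0215)
  e−x'=0.2256;  (l²−L²−(e−x')²−y'²−z²)/2L = -0.1681
  θ3 = atan2(B,A) + arccos(C/0.3254) = 1.3090

θ₁ = 0.5234, θ₂ = 0.7857, θ₃ = 1.3090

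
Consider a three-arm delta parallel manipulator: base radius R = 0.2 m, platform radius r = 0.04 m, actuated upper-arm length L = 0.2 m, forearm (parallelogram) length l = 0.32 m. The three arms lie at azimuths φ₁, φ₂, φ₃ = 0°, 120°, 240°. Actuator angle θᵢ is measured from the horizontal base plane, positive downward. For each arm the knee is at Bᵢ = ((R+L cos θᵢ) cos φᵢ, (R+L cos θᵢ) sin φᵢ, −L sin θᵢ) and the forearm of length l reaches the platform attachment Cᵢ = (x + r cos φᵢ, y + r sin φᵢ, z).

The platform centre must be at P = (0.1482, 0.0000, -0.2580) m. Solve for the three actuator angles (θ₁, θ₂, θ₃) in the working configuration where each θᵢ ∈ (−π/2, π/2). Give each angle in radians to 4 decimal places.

arm 1 (φ=0.0°): x'=0.1482, y'=0.0000
  e−x'=0.0118;  (l²−L²−(e−x')²−y'²−z²)/2L = -0.0108
  γ=atan2(-0.2580,0.0118)=-1.5251;  ψ=arccos(-0.0417)=1.6125;  θ1=γ+ψ≈0.0874
φ2=120.0° → target in arm frame (-0.0741, -0.1283)
  e−x'=0.2341;  (l²−L²−(e−x')²−y'²−z²)/2L = -0.1886
  θ2 = atan2(B,A) + arccos(C/0.3484) = 1.3089
rotate P by −φ3: (-0.0741, 0.1283, -0.2580)
  A cos θ + B sin θ = C:  0.2341·cos θ + -0.2580·sin θ = -0.1886
  γ=atan2(-0.2580,0.2341)=-0.8339;  ψ=arccos(-0.5414)=2.1429;  θ3=γ+ψ≈1.3089

θ₁ = 0.0874, θ₂ = 1.3089, θ₃ = 1.3089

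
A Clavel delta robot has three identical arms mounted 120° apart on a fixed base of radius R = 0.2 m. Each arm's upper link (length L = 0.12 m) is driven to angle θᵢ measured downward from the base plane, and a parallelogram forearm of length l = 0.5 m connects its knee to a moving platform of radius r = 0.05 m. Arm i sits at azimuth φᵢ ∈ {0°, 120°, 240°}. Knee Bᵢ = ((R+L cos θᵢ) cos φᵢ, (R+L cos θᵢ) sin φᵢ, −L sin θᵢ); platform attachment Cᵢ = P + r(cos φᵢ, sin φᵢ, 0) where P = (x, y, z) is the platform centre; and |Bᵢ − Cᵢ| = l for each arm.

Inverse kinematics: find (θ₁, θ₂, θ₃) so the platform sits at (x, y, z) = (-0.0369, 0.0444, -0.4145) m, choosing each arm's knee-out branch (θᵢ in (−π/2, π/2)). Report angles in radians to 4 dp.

arm 1 (φ=0.0°): x'=-0.0369, y'=0.0444
  A=0.1869, B=-0.4145, C=(l²−L²−A²−y'²−z²)/(2L)=0.1120
  √(A²+B²)=0.4547;  θ1 = -1.1472+1.3218 ≈ 0.1747
rotate P by −φ2: (0.0569, 0.0098, -0.4145)
  A cos θ + B sin θ = C:  0.0931·cos θ + -0.4145·sin θ = 0.2293
  √(A²+B²)=0.4248;  θ2 = -1.3499+1.0007 ≈ -0.3491
arm 3 (φ=240.0°): x'=-0.0200, y'=-0.0542
  e−x'=0.1700;  (l²−L²−(e−x')²−y'²−z²)/2L = 0.1332
  γ=atan2(-0.4145,0.1700)=-1.1816;  ψ=arccos(0.2972)=1.2690;  θ3=γ+ψ≈0.0874

θ₁ = 0.1747, θ₂ = -0.3491, θ₃ = 0.0874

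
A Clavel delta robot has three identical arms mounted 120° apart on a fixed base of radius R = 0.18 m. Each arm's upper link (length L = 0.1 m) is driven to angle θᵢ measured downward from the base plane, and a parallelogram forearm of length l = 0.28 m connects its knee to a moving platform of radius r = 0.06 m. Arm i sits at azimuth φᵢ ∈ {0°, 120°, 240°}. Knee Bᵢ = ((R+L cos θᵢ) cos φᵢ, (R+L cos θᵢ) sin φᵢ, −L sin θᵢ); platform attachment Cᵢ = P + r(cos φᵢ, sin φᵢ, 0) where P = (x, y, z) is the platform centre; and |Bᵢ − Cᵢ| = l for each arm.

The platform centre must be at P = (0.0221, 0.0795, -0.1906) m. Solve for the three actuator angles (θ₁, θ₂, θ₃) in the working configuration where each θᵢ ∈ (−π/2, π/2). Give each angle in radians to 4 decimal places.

θ₁ = 0.0877, θ₂ = -0.3493, θ₃ = 0.9603

rotate P by −φ1: (0.0221, 0.0795, -0.1906)
  e−x'=0.0979;  (l²−L²−(e−x')²−y'²−z²)/2L = 0.0808
  θ1 = atan2(B,A) + arccos(C/0.2143) = 0.0877
rotate P by −φ2: (0.0578, -0.0589, -0.1906)
  A=0.0622, B=-0.1906, C=(l²−L²−A²−y'²−z²)/(2L)=0.1237
  θ2 = atan2(B,A) + arccos(C/0.2005) = -0.3493
rotate P by −φ3: (-0.0799, -0.0206, -0.1906)
  A cos θ + B sin θ = C:  0.1999·cos θ + -0.1906·sin θ = -0.0416
  γ=atan2(-0.1906,0.1999)=-0.7616;  ψ=arccos(-0.1505)=1.7219;  θ3=γ+ψ≈0.9603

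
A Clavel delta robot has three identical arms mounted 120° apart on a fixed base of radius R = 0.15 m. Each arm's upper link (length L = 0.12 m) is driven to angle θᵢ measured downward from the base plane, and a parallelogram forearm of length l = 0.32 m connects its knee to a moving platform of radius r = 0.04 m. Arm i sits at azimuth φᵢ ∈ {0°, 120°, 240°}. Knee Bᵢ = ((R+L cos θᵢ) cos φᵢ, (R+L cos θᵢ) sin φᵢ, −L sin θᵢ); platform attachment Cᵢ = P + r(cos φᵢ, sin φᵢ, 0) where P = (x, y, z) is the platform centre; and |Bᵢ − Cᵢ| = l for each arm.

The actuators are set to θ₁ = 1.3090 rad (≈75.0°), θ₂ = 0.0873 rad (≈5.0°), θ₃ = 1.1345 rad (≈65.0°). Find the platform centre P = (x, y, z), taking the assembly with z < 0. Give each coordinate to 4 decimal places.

(-0.0861, 0.1053, -0.3152)

O1 = (0.1411·cos0.0°, 0.1411·sin0.0°, -0.1159) = (0.1411, 0.0000, -0.1159)
φ2=120.0°: virtual centre (-0.1148, 0.1988, -0.0105), radius l
φ3=240.0°: virtual centre (-0.0804, -0.1392, -0.1088), radius l
eliminate P² terms by subtracting sphere 1 from 2 and 3
linear system: -0.5117x+0.3976y = 0.0195−0.2109z; -0.4428x+-0.2784y = 0.0043−0.0143z
Cramer: x(z) = -0.0224+0.2022z;  y(z) = 0.0201-0.2703z
quadratic in z: (1.1139)z²+(0.1548)z+(-0.0618)=0, √Δ=0.5473 → z ∈ {-0.3152, 0.1761}; z = -0.3152 (taking z<0)
x = -0.0861, y = 0.1053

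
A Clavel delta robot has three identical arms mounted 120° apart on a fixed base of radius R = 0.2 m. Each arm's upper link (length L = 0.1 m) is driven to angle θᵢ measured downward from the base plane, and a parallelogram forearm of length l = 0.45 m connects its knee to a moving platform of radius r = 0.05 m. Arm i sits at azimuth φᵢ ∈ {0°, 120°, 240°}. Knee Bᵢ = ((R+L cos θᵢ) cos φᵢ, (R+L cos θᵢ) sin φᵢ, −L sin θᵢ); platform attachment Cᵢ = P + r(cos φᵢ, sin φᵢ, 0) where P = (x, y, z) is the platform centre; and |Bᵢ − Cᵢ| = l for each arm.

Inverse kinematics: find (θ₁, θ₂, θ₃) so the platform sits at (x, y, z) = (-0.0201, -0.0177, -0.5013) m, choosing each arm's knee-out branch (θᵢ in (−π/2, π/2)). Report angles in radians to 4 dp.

arm 1 (φ=0.0°): x'=-0.0201, y'=-0.0177
  A=0.1701, B=-0.5013, C=(l²−L²−A²−y'²−z²)/(2L)=-0.4402
  γ=atan2(-0.5013,0.1701)=-1.2437;  ψ=arccos(-0.8316)=2.5528;  θ1=γ+ψ≈1.3092
rotate P by −φ2: (-0.0053, 0.0263, -0.5013)
  A=0.1553, B=-0.5013, C=(l²−L²−A²−y'²−z²)/(2L)=-0.4180
  γ=atan2(-0.5013,0.1553)=-1.2704;  ψ=arccos(-0.7965)=2.4923;  θ2=γ+ψ≈1.2219
arm 3 (φ=240.0°): x'=0.0254, y'=-0.0086
  A=0.1246, B=-0.5013, C=(l²−L²−A²−y'²−z²)/(2L)=-0.3720
  γ=atan2(-0.5013,0.1246)=-1.3271;  ψ=arccos(-0.7202)=2.3749;  θ3=γ+ψ≈1.0478

θ₁ = 1.3092, θ₂ = 1.2219, θ₃ = 1.0478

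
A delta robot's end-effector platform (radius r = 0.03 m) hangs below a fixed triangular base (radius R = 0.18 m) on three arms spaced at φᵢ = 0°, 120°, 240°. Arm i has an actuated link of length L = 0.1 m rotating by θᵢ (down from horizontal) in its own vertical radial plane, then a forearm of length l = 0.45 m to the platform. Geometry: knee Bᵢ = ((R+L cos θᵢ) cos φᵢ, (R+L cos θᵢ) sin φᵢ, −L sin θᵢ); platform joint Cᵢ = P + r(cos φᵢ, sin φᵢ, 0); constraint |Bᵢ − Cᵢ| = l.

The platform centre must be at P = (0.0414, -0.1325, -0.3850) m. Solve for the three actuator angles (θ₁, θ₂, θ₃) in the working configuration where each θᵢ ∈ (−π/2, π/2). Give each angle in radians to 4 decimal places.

θ₁ = 0.0873, θ₂ = 1.0471, θ₃ = -0.2615

rotate P by −φ1: (0.0414, -0.1325, -0.3850)
  A=0.1086, B=-0.3850, C=(l²−L²−A²−y'²−z²)/(2L)=0.0746
  γ=atan2(-0.3850,0.1086)=-1.2959;  ψ=arccos(0.1865)=1.3831;  θ1=γ+ψ≈0.0873
arm 2 (φ=120.0°): x'=-0.1354, y'=0.0304
  A=0.2854, B=-0.3850, C=(l²−L²−A²−y'²−z²)/(2L)=-0.1906
  √(A²+B²)=0.4793;  θ2 = -0.9328+1.9799 ≈ 1.0471
arm 3 (φ=240.0°): x'=0.0940, y'=0.1021
  A=0.0560, B=-0.3850, C=(l²−L²−A²−y'²−z²)/(2L)=0.1536
  √(A²+B²)=0.3890;  θ3 = -1.4265+1.1649 ≈ -0.2615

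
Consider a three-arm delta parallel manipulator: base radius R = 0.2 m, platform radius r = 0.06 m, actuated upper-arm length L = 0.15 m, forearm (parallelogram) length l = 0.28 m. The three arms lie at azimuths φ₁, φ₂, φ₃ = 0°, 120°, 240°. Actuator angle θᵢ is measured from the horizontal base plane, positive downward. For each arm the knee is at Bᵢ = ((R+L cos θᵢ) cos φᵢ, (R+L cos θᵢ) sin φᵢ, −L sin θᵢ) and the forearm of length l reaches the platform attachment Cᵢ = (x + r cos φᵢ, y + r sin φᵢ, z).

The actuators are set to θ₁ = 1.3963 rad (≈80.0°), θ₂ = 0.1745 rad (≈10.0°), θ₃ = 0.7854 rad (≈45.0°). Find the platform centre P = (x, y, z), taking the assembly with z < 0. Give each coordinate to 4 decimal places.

(-0.1025, 0.0449, -0.2130)

S1 = (0.1660·cos0.0°, 0.1660·sin0.0°, -0.1477) = (0.1660, 0.0000, -0.1477)
S2 = (0.2877·cos120.0°, 0.2877·sin120.0°, -0.0260) = (-0.1439, 0.2492, -0.0260)
S3 = (0.2461·cos240.0°, 0.2461·sin240.0°, -0.1061) = (-0.1230, -0.2131, -0.1061)
eliminate P² terms by subtracting sphere 1 from 2 and 3
[-0.6198 0.4983 0.2434]·P = 0.0341;  [-0.5781 -0.4262 0.0833]·P = 0.0224
Cramer: x(z) = -0.0465+0.2630z;  y(z) = 0.0105-0.1613z
quadratic in z: (1.0952)z²+(0.1803)z+(-0.0113)=0, √Δ=0.2863 → z ∈ {-0.2130, 0.0484}; z = -0.2130 (taking z<0)
x = -0.1025, y = 0.0449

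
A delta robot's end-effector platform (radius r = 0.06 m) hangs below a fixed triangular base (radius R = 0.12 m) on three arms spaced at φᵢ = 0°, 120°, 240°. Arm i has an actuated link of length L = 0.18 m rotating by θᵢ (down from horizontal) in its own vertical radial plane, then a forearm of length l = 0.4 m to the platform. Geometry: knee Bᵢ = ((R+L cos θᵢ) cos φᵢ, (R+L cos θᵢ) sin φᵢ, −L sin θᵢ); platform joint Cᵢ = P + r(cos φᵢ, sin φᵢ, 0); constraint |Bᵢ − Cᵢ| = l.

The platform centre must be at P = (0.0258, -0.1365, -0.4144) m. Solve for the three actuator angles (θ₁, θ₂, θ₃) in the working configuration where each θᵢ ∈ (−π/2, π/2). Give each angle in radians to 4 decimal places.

θ₁ = 0.5236, θ₂ = 0.9600, θ₃ = 0.2619

arm 1 (φ=0.0°): x'=0.0258, y'=-0.1365
  e−x'=0.0342;  (l²−L²−(e−x')²−y'²−z²)/2L = -0.1776
  √(A²+B²)=0.4158;  θ1 = -1.4885+2.0121 ≈ 0.5236
arm 2 (φ=120.0°): x'=-0.1311, y'=0.0459
  A cos θ + B sin θ = C:  0.1911·cos θ + -0.4144·sin θ = -0.2299
  √(A²+B²)=0.4563;  θ2 = -1.1387+2.0987 ≈ 0.9600
φ3=240.0° → target in arm frame (0.1053, 0.0906)
  e−x'=-0.0453;  (l²−L²−(e−x')²−y'²−z²)/2L = -0.1511
  γ=atan2(-0.4144,-0.0453)=-1.6797;  ψ=arccos(-0.3624)=1.9416;  θ3=γ+ψ≈0.2619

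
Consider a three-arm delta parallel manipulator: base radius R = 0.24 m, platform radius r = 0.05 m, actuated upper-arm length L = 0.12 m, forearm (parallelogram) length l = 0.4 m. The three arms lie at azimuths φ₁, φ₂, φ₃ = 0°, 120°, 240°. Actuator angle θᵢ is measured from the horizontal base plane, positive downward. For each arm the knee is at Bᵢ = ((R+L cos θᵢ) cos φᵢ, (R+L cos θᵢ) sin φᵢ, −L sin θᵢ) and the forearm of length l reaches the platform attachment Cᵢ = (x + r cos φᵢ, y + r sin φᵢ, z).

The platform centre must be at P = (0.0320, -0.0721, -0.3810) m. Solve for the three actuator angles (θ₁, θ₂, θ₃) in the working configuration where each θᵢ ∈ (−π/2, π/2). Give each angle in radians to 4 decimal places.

θ₁ = 0.6981, θ₂ = 1.3095, θ₃ = 0.6110

φ1=0.0° → target in arm frame (0.0320, -0.0721)
  A=0.1580, B=-0.3810, C=(l²−L²−A²−y'²−z²)/(2L)=-0.1238
  √(A²+B²)=0.4125;  θ1 = -1.1777+1.8758 ≈ 0.6981
φ2=120.0° → target in arm frame (-0.0784, 0.0083)
  e−x'=0.2684;  (l²−L²−(e−x')²−y'²−z²)/2L = -0.2987
  γ=atan2(-0.3810,0.2684)=-0.9570;  ψ=arccos(-0.6409)=2.2665;  θ2=γ+ψ≈1.3095
rotate P by −φ3: (0.0464, 0.0638, -0.3810)
  A=0.1436, B=-0.3810, C=(l²−L²−A²−y'²−z²)/(2L)=-0.1010
  √(A²+B²)=0.4071;  θ3 = -1.2105+1.8214 ≈ 0.6110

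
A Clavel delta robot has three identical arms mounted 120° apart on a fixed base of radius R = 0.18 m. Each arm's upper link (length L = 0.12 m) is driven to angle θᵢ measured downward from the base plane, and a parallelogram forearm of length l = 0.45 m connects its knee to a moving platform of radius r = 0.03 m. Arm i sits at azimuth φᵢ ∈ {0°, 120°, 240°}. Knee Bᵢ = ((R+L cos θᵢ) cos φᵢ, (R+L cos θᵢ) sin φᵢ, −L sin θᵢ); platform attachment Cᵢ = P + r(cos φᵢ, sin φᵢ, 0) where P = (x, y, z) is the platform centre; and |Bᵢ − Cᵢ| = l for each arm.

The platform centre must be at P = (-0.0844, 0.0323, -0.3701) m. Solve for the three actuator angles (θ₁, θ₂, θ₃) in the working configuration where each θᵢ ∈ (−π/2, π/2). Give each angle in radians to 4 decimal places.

φ1=0.0° → target in arm frame (-0.0844, 0.0323)
  e−x'=0.2344;  (l²−L²−(e−x')²−y'²−z²)/2L = -0.0203
  γ=atan2(-0.3701,0.2344)=-1.0062;  ψ=arccos(-0.0462)=1.6170;  θ1=γ+ψ≈0.6108
rotate P by −φ2: (0.0702, 0.0569, -0.3701)
  e−x'=0.0798;  (l²−L²−(e−x')²−y'²−z²)/2L = 0.1730
  √(A²+B²)=0.3786;  θ2 = -1.3584+1.0964 ≈ -0.2620
arm 3 (φ=240.0°): x'=0.0142, y'=-0.0892
  A cos θ + B sin θ = C:  0.1358·cos θ + -0.3701·sin θ = 0.1030
  √(A²+B²)=0.3942;  θ3 = -1.2192+1.3064 ≈ 0.0872

θ₁ = 0.6108, θ₂ = -0.2620, θ₃ = 0.0872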